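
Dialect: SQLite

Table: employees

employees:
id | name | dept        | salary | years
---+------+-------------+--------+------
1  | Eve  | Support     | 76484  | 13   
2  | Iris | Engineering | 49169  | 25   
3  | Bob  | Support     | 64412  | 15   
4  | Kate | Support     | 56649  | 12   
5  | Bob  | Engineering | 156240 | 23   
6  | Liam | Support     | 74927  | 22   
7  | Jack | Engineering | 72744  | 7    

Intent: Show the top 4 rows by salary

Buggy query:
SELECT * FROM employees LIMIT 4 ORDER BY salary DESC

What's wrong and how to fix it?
Bug: ORDER BY cannot follow LIMIT; LIMIT is the final clause

Fix: Sort with ORDER BY, then apply LIMIT

Corrected query:
SELECT * FROM employees ORDER BY salary DESC LIMIT 4

Result:
id | name | dept        | salary | years
---+------+-------------+--------+------
5  | Bob  | Engineering | 156240 | 23   
1  | Eve  | Support     | 76484  | 13   
6  | Liam | Support     | 74927  | 22   
7  | Jack | Engineering | 72744  | 7    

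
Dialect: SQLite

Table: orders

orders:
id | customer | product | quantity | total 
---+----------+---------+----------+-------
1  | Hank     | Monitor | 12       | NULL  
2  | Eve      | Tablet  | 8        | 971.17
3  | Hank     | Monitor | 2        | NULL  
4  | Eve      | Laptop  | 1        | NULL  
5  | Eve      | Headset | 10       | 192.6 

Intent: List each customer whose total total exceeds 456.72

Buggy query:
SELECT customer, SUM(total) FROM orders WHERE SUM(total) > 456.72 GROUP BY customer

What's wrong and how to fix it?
Bug: Aggregate functions cannot appear in a WHERE clause

Fix: Move the aggregate condition to a HAVING clause

Corrected query:
SELECT customer, SUM(total) FROM orders GROUP BY customer HAVING SUM(total) > 456.72

Result:
customer | SUM(total)
---------+-----------
Eve      | 1163.77   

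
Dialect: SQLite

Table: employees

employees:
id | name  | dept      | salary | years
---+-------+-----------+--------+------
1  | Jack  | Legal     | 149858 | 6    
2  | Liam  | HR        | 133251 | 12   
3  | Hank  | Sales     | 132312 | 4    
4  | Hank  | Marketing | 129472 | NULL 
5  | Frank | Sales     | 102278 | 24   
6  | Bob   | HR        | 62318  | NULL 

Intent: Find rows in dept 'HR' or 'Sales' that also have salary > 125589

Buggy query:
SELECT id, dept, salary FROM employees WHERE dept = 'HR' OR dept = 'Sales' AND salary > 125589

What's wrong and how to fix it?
Bug: Without parentheses, AND is evaluated before OR, so the salary filter only applies to the 'Sales' branch

Fix: Add parentheses around the OR so the AND applies to both alternatives

Corrected query:
SELECT id, dept, salary FROM employees WHERE (dept = 'HR' OR dept = 'Sales') AND salary > 125589

Result:
id | dept  | salary
---+-------+-------
2  | HR    | 133251
3  | Sales | 132312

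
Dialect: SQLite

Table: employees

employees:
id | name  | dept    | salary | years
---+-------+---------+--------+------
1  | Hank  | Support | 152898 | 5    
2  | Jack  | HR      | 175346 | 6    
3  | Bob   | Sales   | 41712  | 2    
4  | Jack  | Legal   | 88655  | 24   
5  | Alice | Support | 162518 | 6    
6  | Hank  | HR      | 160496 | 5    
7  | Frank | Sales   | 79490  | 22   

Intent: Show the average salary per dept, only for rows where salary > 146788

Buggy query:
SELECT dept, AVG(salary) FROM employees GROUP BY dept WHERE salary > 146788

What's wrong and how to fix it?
Bug: Row-level WHERE must come before GROUP BY in the clause order

Fix: Move the WHERE clause before GROUP BY

Corrected query:
SELECT dept, AVG(salary) FROM employees WHERE salary > 146788 GROUP BY dept

Result:
dept    | AVG(salary)
--------+------------
HR      | 167921     
Support | 157708     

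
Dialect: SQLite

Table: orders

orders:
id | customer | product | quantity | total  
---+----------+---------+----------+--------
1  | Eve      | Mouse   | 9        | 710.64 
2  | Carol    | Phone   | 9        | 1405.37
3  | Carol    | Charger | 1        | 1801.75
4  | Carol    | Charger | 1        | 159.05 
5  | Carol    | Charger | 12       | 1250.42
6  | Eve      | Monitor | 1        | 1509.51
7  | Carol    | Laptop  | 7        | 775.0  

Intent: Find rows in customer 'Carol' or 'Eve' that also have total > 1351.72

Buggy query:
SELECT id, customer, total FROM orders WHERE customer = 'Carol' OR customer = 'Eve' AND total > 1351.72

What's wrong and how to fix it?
Bug: AND binds tighter than OR, so this parses as customer = 'Carol' OR (customer = 'Eve' AND total > 1351.72)

Fix: Add parentheses around the OR so the AND applies to both alternatives

Corrected query:
SELECT id, customer, total FROM orders WHERE (customer = 'Carol' OR customer = 'Eve') AND total > 1351.72

Result:
id | customer | total  
---+----------+--------
2  | Carol    | 1405.37
3  | Carol    | 1801.75
6  | Eve      | 1509.51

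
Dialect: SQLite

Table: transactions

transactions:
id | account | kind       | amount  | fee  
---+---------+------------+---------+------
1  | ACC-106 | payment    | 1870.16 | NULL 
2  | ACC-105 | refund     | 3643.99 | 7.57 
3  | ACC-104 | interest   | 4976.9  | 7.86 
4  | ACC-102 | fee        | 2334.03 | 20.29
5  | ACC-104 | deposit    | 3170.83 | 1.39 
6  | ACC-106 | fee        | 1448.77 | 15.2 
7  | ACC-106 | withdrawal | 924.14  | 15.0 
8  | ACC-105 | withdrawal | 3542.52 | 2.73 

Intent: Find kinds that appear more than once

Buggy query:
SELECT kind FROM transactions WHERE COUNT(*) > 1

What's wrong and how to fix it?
Bug: WHERE can't reference COUNT(*); aggregates are computed after WHERE

Fix: GROUP BY kind, then filter groups with HAVING COUNT(*) > 1

Corrected query:
SELECT kind FROM transactions GROUP BY kind HAVING COUNT(*) > 1

Result:
kind      
----------
fee       
withdrawal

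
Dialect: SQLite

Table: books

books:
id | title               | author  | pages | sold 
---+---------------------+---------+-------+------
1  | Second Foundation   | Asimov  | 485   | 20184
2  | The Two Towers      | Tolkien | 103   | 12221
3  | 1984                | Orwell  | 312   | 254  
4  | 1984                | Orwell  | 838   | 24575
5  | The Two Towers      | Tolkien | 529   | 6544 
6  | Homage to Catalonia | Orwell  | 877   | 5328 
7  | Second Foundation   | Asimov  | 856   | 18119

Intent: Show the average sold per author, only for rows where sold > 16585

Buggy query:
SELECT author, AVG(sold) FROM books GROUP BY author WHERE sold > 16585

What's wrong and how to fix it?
Bug: Row-level WHERE must come before GROUP BY in the clause order

Fix: Place WHERE between FROM and GROUP BY

Corrected query:
SELECT author, AVG(sold) FROM books WHERE sold > 16585 GROUP BY author

Result:
author | AVG(sold)
-------+----------
Asimov | 19151.5  
Orwell | 24575    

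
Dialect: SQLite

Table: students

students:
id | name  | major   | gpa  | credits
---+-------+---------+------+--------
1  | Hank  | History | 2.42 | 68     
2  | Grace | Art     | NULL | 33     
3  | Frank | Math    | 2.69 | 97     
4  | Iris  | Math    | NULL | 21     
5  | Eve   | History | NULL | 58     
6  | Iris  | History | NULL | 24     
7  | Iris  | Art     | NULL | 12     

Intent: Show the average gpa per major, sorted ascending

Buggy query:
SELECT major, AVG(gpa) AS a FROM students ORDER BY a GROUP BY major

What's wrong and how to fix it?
Bug: GROUP BY must precede ORDER BY

Fix: Move ORDER BY to the end, after GROUP BY

Corrected query:
SELECT major, AVG(gpa) AS a FROM students GROUP BY major ORDER BY a

Result:
major   | a   
--------+-----
Art     | NULL
History | 2.42
Math    | 2.69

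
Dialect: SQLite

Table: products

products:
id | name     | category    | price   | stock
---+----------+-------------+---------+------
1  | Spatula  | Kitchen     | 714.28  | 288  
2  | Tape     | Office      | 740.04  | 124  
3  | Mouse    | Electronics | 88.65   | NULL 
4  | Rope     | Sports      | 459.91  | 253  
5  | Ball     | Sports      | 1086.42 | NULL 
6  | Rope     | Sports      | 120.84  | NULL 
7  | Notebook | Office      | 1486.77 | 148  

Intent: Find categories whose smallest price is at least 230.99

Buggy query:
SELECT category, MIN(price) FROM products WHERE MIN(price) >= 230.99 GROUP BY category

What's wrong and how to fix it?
Bug: Aggregates like MIN are computed per group after WHERE runs

Fix: Replace WHERE with HAVING after the GROUP BY

Corrected query:
SELECT category, MIN(price) FROM products GROUP BY category HAVING MIN(price) >= 230.99

Result:
category | MIN(price)
---------+-----------
Kitchen  | 714.28    
Office   | 740.04    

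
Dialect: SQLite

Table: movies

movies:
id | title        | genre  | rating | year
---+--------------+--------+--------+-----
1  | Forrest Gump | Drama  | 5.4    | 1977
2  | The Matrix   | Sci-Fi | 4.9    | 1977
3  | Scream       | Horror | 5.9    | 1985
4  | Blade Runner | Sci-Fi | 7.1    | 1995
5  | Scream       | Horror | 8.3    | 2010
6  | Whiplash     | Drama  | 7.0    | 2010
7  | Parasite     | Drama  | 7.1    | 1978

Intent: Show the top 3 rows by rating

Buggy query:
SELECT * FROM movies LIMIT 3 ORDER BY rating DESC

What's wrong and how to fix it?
Bug: ORDER BY cannot follow LIMIT; LIMIT is the final clause

Fix: Sort with ORDER BY, then apply LIMIT

Corrected query:
SELECT * FROM movies ORDER BY rating DESC LIMIT 3

Result:
id | title        | genre  | rating | year
---+--------------+--------+--------+-----
5  | Scream       | Horror | 8.3    | 2010
4  | Blade Runner | Sci-Fi | 7.1    | 1995
7  | Parasite     | Drama  | 7.1    | 1978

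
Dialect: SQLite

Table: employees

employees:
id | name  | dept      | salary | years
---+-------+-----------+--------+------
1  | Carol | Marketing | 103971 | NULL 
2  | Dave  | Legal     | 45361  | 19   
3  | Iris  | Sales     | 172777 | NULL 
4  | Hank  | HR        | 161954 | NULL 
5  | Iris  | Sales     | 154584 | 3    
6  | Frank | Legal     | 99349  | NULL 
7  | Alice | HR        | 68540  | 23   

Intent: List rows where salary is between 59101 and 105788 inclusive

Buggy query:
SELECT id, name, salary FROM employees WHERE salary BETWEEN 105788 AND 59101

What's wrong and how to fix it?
Bug: BETWEEN expects the lower bound first; with 105788 AND 59101 the range is empty

Fix: Write BETWEEN 59101 AND 105788

Corrected query:
SELECT id, name, salary FROM employees WHERE salary BETWEEN 59101 AND 105788

Result:
id | name  | salary
---+-------+-------
1  | Carol | 103971
6  | Frank | 99349 
7  | Alice | 68540 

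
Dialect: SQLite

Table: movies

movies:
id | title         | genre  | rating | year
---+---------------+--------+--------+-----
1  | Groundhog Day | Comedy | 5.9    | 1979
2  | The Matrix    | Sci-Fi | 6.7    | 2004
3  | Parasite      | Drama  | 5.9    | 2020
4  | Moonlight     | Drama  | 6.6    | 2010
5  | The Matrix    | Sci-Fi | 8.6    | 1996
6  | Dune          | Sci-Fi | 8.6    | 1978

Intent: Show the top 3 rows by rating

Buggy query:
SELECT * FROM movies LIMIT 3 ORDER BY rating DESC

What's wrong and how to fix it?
Bug: ORDER BY cannot follow LIMIT; LIMIT is the final clause

Fix: Sort with ORDER BY, then apply LIMIT

Corrected query:
SELECT * FROM movies ORDER BY rating DESC LIMIT 3

Result:
id | title      | genre  | rating | year
---+------------+--------+--------+-----
5  | The Matrix | Sci-Fi | 8.6    | 1996
6  | Dune       | Sci-Fi | 8.6    | 1978
2  | The Matrix | Sci-Fi | 6.7    | 2004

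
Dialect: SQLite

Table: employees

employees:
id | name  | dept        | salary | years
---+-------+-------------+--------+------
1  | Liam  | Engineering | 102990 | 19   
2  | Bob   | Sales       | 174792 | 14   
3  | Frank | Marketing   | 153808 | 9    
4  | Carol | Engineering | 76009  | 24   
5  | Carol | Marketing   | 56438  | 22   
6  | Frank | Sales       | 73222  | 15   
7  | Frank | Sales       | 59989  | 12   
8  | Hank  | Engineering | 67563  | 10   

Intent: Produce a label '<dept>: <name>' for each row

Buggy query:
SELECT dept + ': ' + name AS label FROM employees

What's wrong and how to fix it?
Bug: '+' is numeric addition; on text columns SQLite converts them to 0 instead of concatenating

Fix: Replace + with || to concatenate text

Corrected query:
SELECT dept || ': ' || name AS label FROM employees

Result:
label             
------------------
Engineering: Liam 
Sales: Bob        
Marketing: Frank  
Engineering: Carol
Marketing: Carol  
Sales: Frank      
Sales: Frank      
Engineering: Hank 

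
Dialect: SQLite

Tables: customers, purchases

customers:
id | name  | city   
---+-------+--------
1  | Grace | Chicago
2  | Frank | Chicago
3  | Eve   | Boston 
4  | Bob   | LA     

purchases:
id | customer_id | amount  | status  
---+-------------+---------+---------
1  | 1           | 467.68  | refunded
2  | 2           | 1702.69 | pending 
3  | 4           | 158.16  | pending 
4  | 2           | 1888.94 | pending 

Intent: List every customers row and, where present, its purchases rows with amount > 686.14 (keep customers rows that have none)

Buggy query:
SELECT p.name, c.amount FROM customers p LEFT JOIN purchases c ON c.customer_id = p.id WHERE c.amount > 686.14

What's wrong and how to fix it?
Bug: Filtering c.amount in WHERE discards the NULL rows produced by LEFT JOIN, turning it into an inner join

Fix: Move the right-table condition into the ON clause so unmatched parents are kept

Corrected query:
SELECT p.name, c.amount FROM customers p LEFT JOIN purchases c ON c.customer_id = p.id AND c.amount > 686.14

Result:
name  | amount 
------+--------
Grace | NULL   
Frank | 1702.69
Frank | 1888.94
Eve   | NULL   
Bob   | NULL   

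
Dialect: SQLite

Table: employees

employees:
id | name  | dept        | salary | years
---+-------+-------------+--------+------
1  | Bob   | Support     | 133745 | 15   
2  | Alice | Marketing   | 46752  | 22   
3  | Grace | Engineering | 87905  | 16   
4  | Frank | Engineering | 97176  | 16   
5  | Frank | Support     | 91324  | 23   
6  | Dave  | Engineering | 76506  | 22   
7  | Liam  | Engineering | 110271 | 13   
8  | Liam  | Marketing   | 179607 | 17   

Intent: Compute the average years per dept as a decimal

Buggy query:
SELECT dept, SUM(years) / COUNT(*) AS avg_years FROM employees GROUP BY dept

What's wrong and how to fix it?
Bug: SUM(years) and COUNT(*) are both integers; the division truncates the fractional part

Fix: Multiply by 1.0 (or CAST to REAL) to force floating-point division

Corrected query:
SELECT dept, SUM(years) * 1.0 / COUNT(*) AS avg_years FROM employees GROUP BY dept

Result:
dept        | avg_years
------------+----------
Engineering | 16.75    
Marketing   | 19.5     
Support     | 19       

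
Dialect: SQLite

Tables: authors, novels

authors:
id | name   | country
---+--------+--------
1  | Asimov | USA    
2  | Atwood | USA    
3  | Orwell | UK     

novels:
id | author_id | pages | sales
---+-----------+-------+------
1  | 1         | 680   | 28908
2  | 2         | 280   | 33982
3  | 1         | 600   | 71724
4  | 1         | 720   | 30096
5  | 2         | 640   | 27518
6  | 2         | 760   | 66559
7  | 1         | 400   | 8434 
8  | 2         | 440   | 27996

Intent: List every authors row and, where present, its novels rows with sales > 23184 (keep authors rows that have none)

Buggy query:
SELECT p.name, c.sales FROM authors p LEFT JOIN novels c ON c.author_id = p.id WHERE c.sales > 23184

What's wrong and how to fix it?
Bug: Filtering c.sales in WHERE discards the NULL rows produced by LEFT JOIN, turning it into an inner join

Fix: Put 'c.sales > 23184' in the JOIN's ON clause instead of WHERE

Corrected query:
SELECT p.name, c.sales FROM authors p LEFT JOIN novels c ON c.author_id = p.id AND c.sales > 23184

Result:
name   | sales
-------+------
Asimov | 28908
Asimov | 30096
Asimov | 71724
Atwood | 27518
Atwood | 27996
Atwood | 33982
Atwood | 66559
Orwell | NULL 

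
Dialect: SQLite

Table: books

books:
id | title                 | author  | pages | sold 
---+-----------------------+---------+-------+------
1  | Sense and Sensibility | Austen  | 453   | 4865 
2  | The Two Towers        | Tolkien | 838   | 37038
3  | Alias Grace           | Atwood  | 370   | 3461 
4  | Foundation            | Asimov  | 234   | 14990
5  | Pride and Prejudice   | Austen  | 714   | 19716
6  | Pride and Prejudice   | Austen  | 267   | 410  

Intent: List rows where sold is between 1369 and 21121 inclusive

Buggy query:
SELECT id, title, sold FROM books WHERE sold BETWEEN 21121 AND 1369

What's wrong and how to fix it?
Bug: BETWEEN expects the lower bound first; with 21121 AND 1369 the range is empty

Fix: Write BETWEEN 1369 AND 21121

Corrected query:
SELECT id, title, sold FROM books WHERE sold BETWEEN 1369 AND 21121

Result:
id | title                 | sold 
---+-----------------------+------
1  | Sense and Sensibility | 4865 
3  | Alias Grace           | 3461 
4  | Foundation            | 14990
5  | Pride and Prejudice   | 19716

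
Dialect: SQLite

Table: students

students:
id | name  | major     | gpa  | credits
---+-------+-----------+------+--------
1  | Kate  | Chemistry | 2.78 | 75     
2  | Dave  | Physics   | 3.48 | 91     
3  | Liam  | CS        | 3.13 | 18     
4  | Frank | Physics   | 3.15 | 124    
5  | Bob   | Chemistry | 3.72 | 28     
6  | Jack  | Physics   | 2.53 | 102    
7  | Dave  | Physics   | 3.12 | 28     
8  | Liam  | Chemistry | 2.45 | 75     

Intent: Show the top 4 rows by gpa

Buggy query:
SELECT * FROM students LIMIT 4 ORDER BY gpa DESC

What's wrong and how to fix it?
Bug: ORDER BY cannot follow LIMIT; LIMIT is the final clause

Fix: Swap the clauses: ORDER BY first, then LIMIT

Corrected query:
SELECT * FROM students ORDER BY gpa DESC LIMIT 4

Result:
id | name  | major     | gpa  | credits
---+-------+-----------+------+--------
5  | Bob   | Chemistry | 3.72 | 28     
2  | Dave  | Physics   | 3.48 | 91     
4  | Frank | Physics   | 3.15 | 124    
3  | Liam  | CS        | 3.13 | 18     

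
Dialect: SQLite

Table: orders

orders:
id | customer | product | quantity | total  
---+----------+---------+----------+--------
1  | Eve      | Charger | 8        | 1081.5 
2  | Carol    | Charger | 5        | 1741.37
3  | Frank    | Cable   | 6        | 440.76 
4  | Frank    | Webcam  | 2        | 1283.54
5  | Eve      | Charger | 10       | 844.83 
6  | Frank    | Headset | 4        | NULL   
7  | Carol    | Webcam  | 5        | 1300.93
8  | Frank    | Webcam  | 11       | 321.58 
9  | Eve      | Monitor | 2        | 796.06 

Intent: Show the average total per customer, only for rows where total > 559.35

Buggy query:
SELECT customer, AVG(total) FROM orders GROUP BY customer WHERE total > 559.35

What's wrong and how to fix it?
Bug: WHERE cannot follow GROUP BY

Fix: Place WHERE between FROM and GROUP BY

Corrected query:
SELECT customer, AVG(total) FROM orders WHERE total > 559.35 GROUP BY customer

Result:
customer | AVG(total)
---------+-----------
Carol    | 1521.15   
Eve      | 907.463333
Frank    | 1283.54   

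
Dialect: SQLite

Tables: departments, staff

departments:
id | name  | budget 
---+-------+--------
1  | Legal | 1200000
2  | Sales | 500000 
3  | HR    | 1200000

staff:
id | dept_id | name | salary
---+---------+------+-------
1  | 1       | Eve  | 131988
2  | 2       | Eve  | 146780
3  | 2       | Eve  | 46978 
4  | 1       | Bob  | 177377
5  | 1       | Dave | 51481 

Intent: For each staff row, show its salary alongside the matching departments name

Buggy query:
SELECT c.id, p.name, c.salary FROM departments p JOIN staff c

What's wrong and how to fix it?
Bug: Missing join condition: each staff row is matched to all departments rows instead of just its own

Fix: Add ON c.dept_id = p.id to the JOIN

Corrected query:
SELECT c.id, p.name, c.salary FROM departments p JOIN staff c ON c.dept_id = p.id

Result:
id | name  | salary
---+-------+-------
1  | Legal | 131988
2  | Sales | 146780
3  | Sales | 46978 
4  | Legal | 177377
5  | Legal | 51481 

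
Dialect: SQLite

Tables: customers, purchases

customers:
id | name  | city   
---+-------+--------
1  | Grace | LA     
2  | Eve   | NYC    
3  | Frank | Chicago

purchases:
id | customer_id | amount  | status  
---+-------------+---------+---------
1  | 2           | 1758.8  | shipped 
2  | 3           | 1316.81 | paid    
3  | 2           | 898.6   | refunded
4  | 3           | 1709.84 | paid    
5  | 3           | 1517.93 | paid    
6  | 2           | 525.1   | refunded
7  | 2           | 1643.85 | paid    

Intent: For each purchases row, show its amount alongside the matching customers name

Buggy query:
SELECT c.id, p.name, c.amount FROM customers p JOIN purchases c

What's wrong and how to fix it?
Bug: JOIN with no ON clause produces a cartesian product; every purchases row pairs with every customers row

Fix: Specify the join condition linking the foreign key to the parent id

Corrected query:
SELECT c.id, p.name, c.amount FROM customers p JOIN purchases c ON c.customer_id = p.id

Result:
id | name  | amount 
---+-------+--------
1  | Eve   | 1758.8 
2  | Frank | 1316.81
3  | Eve   | 898.6  
4  | Frank | 1709.84
5  | Frank | 1517.93
6  | Eve   | 525.1  
7  | Eve   | 1643.85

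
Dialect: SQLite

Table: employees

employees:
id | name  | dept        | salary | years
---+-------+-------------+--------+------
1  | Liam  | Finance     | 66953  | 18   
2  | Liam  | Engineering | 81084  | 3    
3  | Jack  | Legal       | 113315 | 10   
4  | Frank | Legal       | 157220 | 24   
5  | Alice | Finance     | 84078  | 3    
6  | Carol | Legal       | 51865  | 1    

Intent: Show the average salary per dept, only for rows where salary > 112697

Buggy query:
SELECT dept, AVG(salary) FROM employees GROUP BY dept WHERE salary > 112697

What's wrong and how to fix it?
Bug: WHERE cannot follow GROUP BY

Fix: Place WHERE between FROM and GROUP BY

Corrected query:
SELECT dept, AVG(salary) FROM employees WHERE salary > 112697 GROUP BY dept

Result:
dept  | AVG(salary)
------+------------
Legal | 135267.5   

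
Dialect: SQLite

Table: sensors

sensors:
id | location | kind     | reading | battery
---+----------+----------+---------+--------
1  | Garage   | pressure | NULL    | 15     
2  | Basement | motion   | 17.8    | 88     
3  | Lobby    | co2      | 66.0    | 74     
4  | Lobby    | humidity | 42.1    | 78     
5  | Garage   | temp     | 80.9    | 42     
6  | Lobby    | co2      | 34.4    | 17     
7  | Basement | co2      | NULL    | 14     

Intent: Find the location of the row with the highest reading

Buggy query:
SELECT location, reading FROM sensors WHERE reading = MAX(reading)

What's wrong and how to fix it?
Bug: MAX(reading) is an aggregate and cannot be used directly in WHERE

Fix: Wrap MAX in a scalar subquery so WHERE compares against a single value

Corrected query:
SELECT location, reading FROM sensors WHERE reading = (SELECT MAX(reading) FROM sensors)

Result:
location | reading
---------+--------
Garage   | 80.9   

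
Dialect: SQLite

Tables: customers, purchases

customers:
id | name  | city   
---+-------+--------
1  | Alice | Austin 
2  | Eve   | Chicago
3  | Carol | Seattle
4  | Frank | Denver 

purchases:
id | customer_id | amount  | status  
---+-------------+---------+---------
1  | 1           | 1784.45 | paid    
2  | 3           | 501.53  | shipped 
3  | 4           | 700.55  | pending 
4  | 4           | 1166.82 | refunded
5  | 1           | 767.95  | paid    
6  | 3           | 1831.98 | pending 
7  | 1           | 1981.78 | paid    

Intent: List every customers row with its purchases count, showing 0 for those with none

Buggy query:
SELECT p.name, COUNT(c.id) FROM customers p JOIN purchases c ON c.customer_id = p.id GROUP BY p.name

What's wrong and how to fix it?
Bug: INNER JOIN drops customers rows that have no matching purchases rows

Fix: Use LEFT JOIN so parents without children still appear (COUNT(c.id) gives 0)

Corrected query:
SELECT p.name, COUNT(c.id) FROM customers p LEFT JOIN purchases c ON c.customer_id = p.id GROUP BY p.name

Result:
name  | COUNT(c.id)
------+------------
Alice | 3          
Carol | 2          
Eve   | 0          
Frank | 2          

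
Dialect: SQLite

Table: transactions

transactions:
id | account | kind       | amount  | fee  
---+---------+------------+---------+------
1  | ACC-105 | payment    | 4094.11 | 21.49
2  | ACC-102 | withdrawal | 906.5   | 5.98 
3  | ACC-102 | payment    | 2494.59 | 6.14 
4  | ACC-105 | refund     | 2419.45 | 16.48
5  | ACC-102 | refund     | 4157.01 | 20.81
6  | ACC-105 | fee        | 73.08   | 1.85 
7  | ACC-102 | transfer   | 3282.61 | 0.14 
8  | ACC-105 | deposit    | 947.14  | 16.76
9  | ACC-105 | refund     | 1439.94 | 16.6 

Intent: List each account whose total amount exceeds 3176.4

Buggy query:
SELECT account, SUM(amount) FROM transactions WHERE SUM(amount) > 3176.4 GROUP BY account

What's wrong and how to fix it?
Bug: Aggregate functions cannot appear in a WHERE clause

Fix: Use HAVING (which filters groups after aggregation) instead of WHERE

Corrected query:
SELECT account, SUM(amount) FROM transactions GROUP BY account HAVING SUM(amount) > 3176.4

Result:
account | SUM(amount)
--------+------------
ACC-102 | 10840.71   
ACC-105 | 8973.72    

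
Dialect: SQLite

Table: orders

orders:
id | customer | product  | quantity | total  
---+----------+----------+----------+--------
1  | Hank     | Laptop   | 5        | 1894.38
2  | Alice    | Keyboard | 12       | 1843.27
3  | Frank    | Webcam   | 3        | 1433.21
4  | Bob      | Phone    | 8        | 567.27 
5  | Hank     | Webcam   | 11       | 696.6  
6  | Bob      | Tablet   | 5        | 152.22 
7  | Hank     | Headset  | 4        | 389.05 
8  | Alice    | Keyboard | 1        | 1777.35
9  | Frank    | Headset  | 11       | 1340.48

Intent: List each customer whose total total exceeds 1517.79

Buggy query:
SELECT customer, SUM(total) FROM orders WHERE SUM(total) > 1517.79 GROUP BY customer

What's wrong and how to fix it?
Bug: WHERE runs before GROUP BY, so aggregates aren't available there

Fix: Use HAVING (which filters groups after aggregation) instead of WHERE

Corrected query:
SELECT customer, SUM(total) FROM orders GROUP BY customer HAVING SUM(total) > 1517.79

Result:
customer | SUM(total)
---------+-----------
Alice    | 3620.62   
Frank    | 2773.69   
Hank     | 2980.03   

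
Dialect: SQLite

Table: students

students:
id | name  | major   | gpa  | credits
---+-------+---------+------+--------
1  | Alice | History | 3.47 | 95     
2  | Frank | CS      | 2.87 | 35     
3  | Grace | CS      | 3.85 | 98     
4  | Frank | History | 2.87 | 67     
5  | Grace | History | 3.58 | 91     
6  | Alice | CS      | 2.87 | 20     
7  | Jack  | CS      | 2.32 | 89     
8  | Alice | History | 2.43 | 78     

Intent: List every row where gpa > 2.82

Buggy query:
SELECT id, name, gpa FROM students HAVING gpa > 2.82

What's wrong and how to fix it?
Bug: This is a non-aggregate query (no GROUP BY, no aggregates), so in SQLite the HAVING clause is invalid here; a row-level condition belongs in WHERE

Fix: Use WHERE for row-level filtering

Corrected query:
SELECT id, name, gpa FROM students WHERE gpa > 2.82

Result:
id | name  | gpa 
---+-------+-----
1  | Alice | 3.47
2  | Frank | 2.87
3  | Grace | 3.85
4  | Frank | 2.87
5  | Grace | 3.58
6  | Alice | 2.87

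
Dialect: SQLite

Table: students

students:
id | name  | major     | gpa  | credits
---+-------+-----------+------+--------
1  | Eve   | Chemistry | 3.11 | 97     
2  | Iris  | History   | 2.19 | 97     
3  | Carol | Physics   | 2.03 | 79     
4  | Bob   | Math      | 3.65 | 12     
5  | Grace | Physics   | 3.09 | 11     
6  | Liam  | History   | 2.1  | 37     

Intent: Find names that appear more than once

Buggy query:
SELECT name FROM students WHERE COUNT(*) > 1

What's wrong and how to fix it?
Bug: WHERE can't reference COUNT(*); aggregates are computed after WHERE

Fix: Group first, then use HAVING for the count condition

Corrected query:
SELECT name FROM students GROUP BY name HAVING COUNT(*) > 1

Result:
(no rows)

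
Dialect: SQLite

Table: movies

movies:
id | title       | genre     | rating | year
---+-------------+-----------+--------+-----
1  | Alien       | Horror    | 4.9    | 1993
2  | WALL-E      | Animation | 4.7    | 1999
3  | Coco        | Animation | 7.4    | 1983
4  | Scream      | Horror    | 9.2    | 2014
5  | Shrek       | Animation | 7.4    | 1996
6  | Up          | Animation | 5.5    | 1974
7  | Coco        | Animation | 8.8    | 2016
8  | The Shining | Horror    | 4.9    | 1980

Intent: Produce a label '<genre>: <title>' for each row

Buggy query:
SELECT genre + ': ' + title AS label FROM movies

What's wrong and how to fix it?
Bug: '+' is numeric addition; on text columns SQLite converts them to 0 instead of concatenating

Fix: Use the || operator for string concatenation

Corrected query:
SELECT genre || ': ' || title AS label FROM movies

Result:
label              
-------------------
Horror: Alien      
Animation: WALL-E  
Animation: Coco    
Horror: Scream     
Animation: Shrek   
Animation: Up      
Animation: Coco    
Horror: The Shining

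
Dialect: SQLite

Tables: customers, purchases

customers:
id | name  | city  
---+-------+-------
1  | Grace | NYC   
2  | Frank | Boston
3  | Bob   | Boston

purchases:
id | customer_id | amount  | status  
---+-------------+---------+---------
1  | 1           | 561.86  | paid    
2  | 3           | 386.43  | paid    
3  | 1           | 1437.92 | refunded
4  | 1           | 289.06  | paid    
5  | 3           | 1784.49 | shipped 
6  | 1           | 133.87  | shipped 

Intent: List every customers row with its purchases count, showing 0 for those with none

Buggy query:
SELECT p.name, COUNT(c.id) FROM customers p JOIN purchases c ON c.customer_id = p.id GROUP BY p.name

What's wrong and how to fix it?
Bug: An inner join excludes parents with zero children

Fix: Switch to LEFT JOIN to retain unmatched parent rows

Corrected query:
SELECT p.name, COUNT(c.id) FROM customers p LEFT JOIN purchases c ON c.customer_id = p.id GROUP BY p.name

Result:
name  | COUNT(c.id)
------+------------
Bob   | 2          
Frank | 0          
Grace | 4          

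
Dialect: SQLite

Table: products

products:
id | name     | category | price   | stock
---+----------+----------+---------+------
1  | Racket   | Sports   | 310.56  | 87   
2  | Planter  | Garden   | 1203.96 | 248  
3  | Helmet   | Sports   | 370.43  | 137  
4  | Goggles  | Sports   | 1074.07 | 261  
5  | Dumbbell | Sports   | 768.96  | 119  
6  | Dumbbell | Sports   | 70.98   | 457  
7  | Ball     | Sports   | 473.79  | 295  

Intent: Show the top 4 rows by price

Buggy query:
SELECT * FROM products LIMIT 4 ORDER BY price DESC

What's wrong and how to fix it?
Bug: LIMIT must come after ORDER BY

Fix: Sort with ORDER BY, then apply LIMIT

Corrected query:
SELECT * FROM products ORDER BY price DESC LIMIT 4

Result:
id | name     | category | price   | stock
---+----------+----------+---------+------
2  | Planter  | Garden   | 1203.96 | 248  
4  | Goggles  | Sports   | 1074.07 | 261  
5  | Dumbbell | Sports   | 768.96  | 119  
7  | Ball     | Sports   | 473.79  | 295  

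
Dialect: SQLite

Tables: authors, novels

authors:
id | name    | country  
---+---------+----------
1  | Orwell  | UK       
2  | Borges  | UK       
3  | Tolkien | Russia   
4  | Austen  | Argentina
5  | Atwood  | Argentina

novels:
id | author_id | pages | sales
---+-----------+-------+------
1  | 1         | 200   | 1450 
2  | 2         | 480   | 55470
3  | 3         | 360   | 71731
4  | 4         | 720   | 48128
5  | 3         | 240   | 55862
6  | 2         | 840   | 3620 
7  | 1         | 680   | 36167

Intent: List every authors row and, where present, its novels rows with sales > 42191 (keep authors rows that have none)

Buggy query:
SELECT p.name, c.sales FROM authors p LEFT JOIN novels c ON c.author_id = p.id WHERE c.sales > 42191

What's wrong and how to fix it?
Bug: Filtering c.sales in WHERE discards the NULL rows produced by LEFT JOIN, turning it into an inner join

Fix: Move the right-table condition into the ON clause so unmatched parents are kept

Corrected query:
SELECT p.name, c.sales FROM authors p LEFT JOIN novels c ON c.author_id = p.id AND c.sales > 42191

Result:
name    | sales
--------+------
Orwell  | NULL 
Borges  | 55470
Tolkien | 55862
Tolkien | 71731
Austen  | 48128
Atwood  | NULL 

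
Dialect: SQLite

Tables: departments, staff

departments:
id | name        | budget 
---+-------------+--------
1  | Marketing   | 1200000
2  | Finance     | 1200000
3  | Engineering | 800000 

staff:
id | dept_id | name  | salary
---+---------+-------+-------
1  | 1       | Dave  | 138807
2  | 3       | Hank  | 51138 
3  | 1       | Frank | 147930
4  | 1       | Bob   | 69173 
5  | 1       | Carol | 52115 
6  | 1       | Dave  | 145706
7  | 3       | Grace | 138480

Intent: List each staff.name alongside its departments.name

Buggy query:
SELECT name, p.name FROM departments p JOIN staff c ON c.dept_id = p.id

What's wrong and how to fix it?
Bug: 'name' exists in both joined tables, so the database can't tell which one is meant

Fix: Qualify the column with its table alias (c.name)

Corrected query:
SELECT c.name, p.name FROM departments p JOIN staff c ON c.dept_id = p.id

Result:
name  | name       
------+------------
Dave  | Marketing  
Hank  | Engineering
Frank | Marketing  
Bob   | Marketing  
Carol | Marketing  
Dave  | Marketing  
Grace | Engineering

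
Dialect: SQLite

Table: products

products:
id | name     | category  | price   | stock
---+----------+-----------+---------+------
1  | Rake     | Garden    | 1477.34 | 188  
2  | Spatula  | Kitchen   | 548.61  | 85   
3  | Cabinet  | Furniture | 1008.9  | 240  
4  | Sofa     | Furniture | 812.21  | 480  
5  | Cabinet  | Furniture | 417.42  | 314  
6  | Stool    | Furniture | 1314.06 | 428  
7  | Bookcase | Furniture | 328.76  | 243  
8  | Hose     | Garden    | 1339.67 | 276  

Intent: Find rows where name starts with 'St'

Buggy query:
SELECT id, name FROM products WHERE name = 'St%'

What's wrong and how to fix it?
Bug: Wildcards only work with LIKE; '=' treats '%' as a literal character

Fix: Replace '=' with LIKE so 'St%' is treated as a pattern

Corrected query:
SELECT id, name FROM products WHERE name LIKE 'St%'

Result:
id | name 
---+------
6  | Stool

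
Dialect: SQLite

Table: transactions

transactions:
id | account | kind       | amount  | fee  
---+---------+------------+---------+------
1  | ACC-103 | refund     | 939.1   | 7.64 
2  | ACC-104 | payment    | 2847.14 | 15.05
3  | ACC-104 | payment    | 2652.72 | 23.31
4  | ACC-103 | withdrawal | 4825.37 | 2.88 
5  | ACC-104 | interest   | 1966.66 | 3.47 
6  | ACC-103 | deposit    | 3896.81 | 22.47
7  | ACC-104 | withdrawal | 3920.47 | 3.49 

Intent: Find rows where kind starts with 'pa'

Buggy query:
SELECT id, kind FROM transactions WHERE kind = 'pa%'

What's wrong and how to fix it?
Bug: Wildcards only work with LIKE; '=' treats '%' as a literal character

Fix: Replace '=' with LIKE so 'pa%' is treated as a pattern

Corrected query:
SELECT id, kind FROM transactions WHERE kind LIKE 'pa%'

Result:
id | kind   
---+--------
2  | payment
3  | payment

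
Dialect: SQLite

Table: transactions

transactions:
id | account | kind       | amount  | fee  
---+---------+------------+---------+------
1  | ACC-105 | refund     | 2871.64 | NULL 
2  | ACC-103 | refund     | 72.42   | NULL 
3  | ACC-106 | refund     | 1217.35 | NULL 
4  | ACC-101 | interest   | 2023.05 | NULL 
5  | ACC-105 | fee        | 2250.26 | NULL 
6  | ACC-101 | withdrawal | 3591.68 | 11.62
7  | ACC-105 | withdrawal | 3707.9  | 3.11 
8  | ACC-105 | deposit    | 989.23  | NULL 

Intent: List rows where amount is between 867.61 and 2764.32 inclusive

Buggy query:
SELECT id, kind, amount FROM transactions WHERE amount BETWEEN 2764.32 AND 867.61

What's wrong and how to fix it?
Bug: BETWEEN expects the lower bound first; with 2764.32 AND 867.61 the range is empty

Fix: Swap the bounds so the smaller value comes first

Corrected query:
SELECT id, kind, amount FROM transactions WHERE amount BETWEEN 867.61 AND 2764.32

Result:
id | kind     | amount 
---+----------+--------
3  | refund   | 1217.35
4  | interest | 2023.05
5  | fee      | 2250.26
8  | deposit  | 989.23 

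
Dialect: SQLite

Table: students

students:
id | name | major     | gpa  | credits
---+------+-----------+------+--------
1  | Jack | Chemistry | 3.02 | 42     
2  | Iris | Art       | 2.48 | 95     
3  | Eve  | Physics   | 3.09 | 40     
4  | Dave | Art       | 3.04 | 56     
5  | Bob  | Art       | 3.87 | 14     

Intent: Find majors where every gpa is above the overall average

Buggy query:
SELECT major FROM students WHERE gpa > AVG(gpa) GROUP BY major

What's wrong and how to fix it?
Bug: AVG() is an aggregate; it can't sit directly in WHERE

Fix: Compute the overall average in a scalar subquery and compare each group's MIN against it in HAVING

Corrected query:
SELECT major FROM students GROUP BY major HAVING MIN(gpa) > (SELECT AVG(gpa) FROM students)

Result:
(no rows)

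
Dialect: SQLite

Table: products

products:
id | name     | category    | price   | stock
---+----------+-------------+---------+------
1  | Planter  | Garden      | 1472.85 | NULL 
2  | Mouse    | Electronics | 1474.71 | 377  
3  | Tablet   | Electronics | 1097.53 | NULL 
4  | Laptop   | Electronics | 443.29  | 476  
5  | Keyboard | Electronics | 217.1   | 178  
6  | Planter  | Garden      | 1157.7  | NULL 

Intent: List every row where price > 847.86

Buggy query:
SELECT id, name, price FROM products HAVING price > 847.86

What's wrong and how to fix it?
Bug: HAVING filters the output of aggregation, but this query has no GROUP BY and no aggregate functions, so SQLite rejects it (HAVING clause on a non-aggregate query); the condition here is per row

Fix: Use WHERE for row-level filtering

Corrected query:
SELECT id, name, price FROM products WHERE price > 847.86

Result:
id | name    | price  
---+---------+--------
1  | Planter | 1472.85
2  | Mouse   | 1474.71
3  | Tablet  | 1097.53
6  | Planter | 1157.7 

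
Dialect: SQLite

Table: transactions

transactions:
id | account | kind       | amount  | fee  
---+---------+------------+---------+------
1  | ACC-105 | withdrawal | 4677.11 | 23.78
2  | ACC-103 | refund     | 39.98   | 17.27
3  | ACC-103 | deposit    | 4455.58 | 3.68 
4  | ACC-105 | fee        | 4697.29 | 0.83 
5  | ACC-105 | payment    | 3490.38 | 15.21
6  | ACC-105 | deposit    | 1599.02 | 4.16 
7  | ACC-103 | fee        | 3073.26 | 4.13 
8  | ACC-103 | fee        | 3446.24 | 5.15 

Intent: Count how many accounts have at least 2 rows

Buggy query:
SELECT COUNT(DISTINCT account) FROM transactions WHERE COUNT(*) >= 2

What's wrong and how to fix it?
Bug: COUNT(*) cannot appear in WHERE; the per-group count doesn't exist yet

Fix: Group first with HAVING COUNT(*) >= 2, then COUNT the resulting groups

Corrected query:
SELECT COUNT(*) FROM (SELECT account FROM transactions GROUP BY account HAVING COUNT(*) >= 2)

Result:
COUNT(*)
--------
2       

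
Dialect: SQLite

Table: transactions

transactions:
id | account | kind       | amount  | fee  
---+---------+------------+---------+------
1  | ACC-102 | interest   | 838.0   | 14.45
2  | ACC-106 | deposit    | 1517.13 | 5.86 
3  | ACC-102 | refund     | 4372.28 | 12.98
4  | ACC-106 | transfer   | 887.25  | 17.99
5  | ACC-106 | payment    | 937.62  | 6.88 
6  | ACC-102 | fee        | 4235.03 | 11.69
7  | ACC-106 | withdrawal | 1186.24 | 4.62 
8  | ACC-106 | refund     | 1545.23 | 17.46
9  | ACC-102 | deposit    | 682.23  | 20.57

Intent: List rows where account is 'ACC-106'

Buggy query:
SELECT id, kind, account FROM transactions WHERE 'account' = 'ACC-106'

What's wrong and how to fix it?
Bug: Single quotes denote string literals in SQL; the column name is being compared as a constant string

Fix: Reference the column as account without single quotes

Corrected query:
SELECT id, kind, account FROM transactions WHERE account = 'ACC-106'

Result:
id | kind       | account
---+------------+--------
2  | deposit    | ACC-106
4  | transfer   | ACC-106
5  | payment    | ACC-106
7  | withdrawal | ACC-106
8  | refund     | ACC-106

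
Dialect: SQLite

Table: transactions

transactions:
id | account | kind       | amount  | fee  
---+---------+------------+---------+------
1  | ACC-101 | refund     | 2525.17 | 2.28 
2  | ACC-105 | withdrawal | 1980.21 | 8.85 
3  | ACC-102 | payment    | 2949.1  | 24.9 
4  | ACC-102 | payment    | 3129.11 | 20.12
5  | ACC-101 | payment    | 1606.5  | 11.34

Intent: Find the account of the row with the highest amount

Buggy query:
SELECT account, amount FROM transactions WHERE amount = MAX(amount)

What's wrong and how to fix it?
Bug: MAX(amount) is an aggregate and cannot be used directly in WHERE

Fix: Use a subquery: WHERE amount = (SELECT MAX(amount) FROM transactions)

Corrected query:
SELECT account, amount FROM transactions WHERE amount = (SELECT MAX(amount) FROM transactions)

Result:
account | amount 
--------+--------
ACC-102 | 3129.11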